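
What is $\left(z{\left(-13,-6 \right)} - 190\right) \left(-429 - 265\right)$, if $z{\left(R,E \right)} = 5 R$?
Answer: $176970$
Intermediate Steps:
$\left(z{\left(-13,-6 \right)} - 190\right) \left(-429 - 265\right) = \left(5 \left(-13\right) - 190\right) \left(-429 - 265\right) = \left(-65 - 190\right) \left(-694\right) = \left(-255\right) \left(-694\right) = 176970$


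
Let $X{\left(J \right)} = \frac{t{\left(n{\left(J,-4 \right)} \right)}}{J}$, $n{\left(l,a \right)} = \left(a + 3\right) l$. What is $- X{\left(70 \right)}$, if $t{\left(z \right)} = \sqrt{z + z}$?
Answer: $- \frac{i \sqrt{35}}{35} \approx - 0.16903 i$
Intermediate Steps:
$n{\left(l,a \right)} = l \left(3 + a\right)$ ($n{\left(l,a \right)} = \left(3 + a\right) l = l \left(3 + a\right)$)
$t{\left(z \right)} = \sqrt{2} \sqrt{z}$ ($t{\left(z \right)} = \sqrt{2 z} = \sqrt{2} \sqrt{z}$)
$X{\left(J \right)} = \frac{\sqrt{2} \sqrt{- J}}{J}$ ($X{\left(J \right)} = \frac{\sqrt{2} \sqrt{J \left(3 - 4\right)}}{J} = \frac{\sqrt{2} \sqrt{J \left(-1\right)}}{J} = \frac{\sqrt{2} \sqrt{- J}}{J}$)
$- X{\left(70 \right)} = - \frac{\left(-1\right) \sqrt{2}}{i \sqrt{70}} = - \left(-1\right) \sqrt{2} \left(- \frac{i \sqrt{70}}{70}\right) = - \frac{i \sqrt{35}}{35}$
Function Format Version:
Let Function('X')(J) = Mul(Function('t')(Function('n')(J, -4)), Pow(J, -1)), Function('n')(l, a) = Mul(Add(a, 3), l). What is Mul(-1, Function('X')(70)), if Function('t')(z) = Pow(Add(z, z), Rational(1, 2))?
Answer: Mul(Rational(-1, 35), I, Pow(35, Rational(1, 2))) ≈ Mul(-0.16903, I)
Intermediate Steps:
Function('n')(l, a) = Mul(l, Add(3, a)) (Function('n')(l, a) = Mul(Add(3, a), l) = Mul(l, Add(3, a)))
Function('t')(z) = Mul(Pow(2, Rational(1, 2)), Pow(z, Rational(1, 2))) (Function('t')(z) = Pow(Mul(2, z), Rational(1, 2)) = Mul(Pow(2, Rational(1, 2)), Pow(z, Rational(1, 2))))
Function('X')(J) = Mul(Pow(2, Rational(1, 2)), Pow(J, -1), Pow(Mul(-1, J), Rational(1, 2))) (Function('X')(J) = Mul(Mul(Pow(2, Rational(1, 2)), Pow(Mul(J, Add(3, -4)), Rational(1, 2))), Pow(J, -1)) = Mul(Mul(Pow(2, Rational(1, 2)), Pow(Mul(J, -1), Rational(1, 2))), Pow(J, -1)) = Mul(Mul(Pow(2, Rational(1, 2)), Pow(Mul(-1, J), Rational(1, 2))), Pow(J, -1)) = Mul(Pow(2, Rational(1, 2)), Pow(J, -1), Pow(Mul(-1, J), Rational(1, 2))))
Mul(-1, Function('X')(70)) = Mul(-1, Mul(-1, Pow(2, Rational(1, 2)), Pow(Mul(-1, 70), Rational(-1, 2)))) = Mul(-1, Mul(-1, Pow(2, Rational(1, 2)), Pow(-70, Rational(-1, 2)))) = Mul(-1, Mul(-1, Pow(2, Rational(1, 2)), Mul(Rational(-1, 70), I, Pow(70, Rational(1, 2))))) = Mul(-1, Mul(Rational(1, 35), I, Pow(35, Rational(1, 2)))) = Mul(Rational(-1, 35), I, Pow(35, Rational(1, 2)))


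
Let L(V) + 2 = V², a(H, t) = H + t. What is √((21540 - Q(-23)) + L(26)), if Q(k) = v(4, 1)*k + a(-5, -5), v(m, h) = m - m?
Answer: 4*√1389 ≈ 149.08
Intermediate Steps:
v(m, h) = 0
Q(k) = -10 (Q(k) = 0*k + (-5 - 5) = 0 - 10 = -10)
L(V) = -2 + V²
√((21540 - Q(-23)) + L(26)) = √((21540 - 1*(-10)) + (-2 + 26²)) = √((21540 + 10) + (-2 + 676)) = √(21550 + 674) = √22224 = 4*√1389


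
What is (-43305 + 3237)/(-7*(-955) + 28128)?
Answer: -40068/34813 ≈ -1.1509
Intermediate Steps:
(-43305 + 3237)/(-7*(-955) + 28128) = -40068/(6685 + 28128) = -40068/34813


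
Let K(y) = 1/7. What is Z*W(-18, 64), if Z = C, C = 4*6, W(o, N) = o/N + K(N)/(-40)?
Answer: -957/140 ≈ -6.8357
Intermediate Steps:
K(y) = ⅐
W(o, N) = -1/280 + o/N (W(o, N) = o/N + (⅐)/(-40) = o/N + (⅐)*(-1/40) = o/N - 1/280 = -1/280 + o/N)
C = 24
Z = 24
Z*W(-18, 64) = 24*((-18 - 1/280*64)/64) = 24*((-18 - 8/35)/64) = 24*((1/64)*(-638/35)) = 24*(-319/1120) = -957/140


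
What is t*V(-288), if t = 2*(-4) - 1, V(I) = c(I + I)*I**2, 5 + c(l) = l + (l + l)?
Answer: 1293677568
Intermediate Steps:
c(l) = -5 + 3*l (c(l) = -5 + (l + (l + l)) = -5 + (l + 2*l) = -5 + 3*l)
V(I) = I**2*(-5 + 6*I) (V(I) = (-5 + 3*(I + I))*I**2 = (-5 + 3*(2*I))*I**2 = (-5 + 6*I)*I**2 = I**2*(-5 + 6*I))
t = -9 (t = -8 - 1 = -9)
t*V(-288) = -9*(-288)**2*(-5 + 6*(-288)) = -746496*(-5 - 1728) = -746496*(-1733) = -9*(-143741952) = 1293677568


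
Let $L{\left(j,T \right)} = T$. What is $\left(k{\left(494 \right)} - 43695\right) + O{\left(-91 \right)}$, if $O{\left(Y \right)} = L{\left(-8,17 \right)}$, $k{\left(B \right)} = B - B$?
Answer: $-43678$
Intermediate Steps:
$k{\left(B \right)} = 0$
$O{\left(Y \right)} = 17$
$\left(k{\left(494 \right)} - 43695\right) + O{\left(-91 \right)} = \left(0 - 43695\right) + 17 = -43695 + 17 = -43678$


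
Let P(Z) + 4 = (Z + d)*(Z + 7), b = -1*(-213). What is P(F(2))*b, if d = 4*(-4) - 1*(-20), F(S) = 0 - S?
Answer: 1278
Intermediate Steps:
F(S) = -S
b = 213
d = 4 (d = -16 + 20 = 4)
P(Z) = -4 + (4 + Z)*(7 + Z) (P(Z) = -4 + (Z + 4)*(Z + 7) = -4 + (4 + Z)*(7 + Z))
P(F(2))*b = (24 + (-1*2)² + 11*(-1*2))*213 = (24 + (-2)² + 11*(-2))*213 = (24 + 4 - 22)*213 = 6*213 = 1278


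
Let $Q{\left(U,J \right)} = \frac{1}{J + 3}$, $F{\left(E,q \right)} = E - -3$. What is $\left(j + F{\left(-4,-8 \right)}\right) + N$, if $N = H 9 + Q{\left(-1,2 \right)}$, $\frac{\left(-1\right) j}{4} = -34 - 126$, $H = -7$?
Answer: $\frac{2881}{5} \approx 576.2$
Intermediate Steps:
$F{\left(E,q \right)} = 3 + E$ ($F{\left(E,q \right)} = E + 3 = 3 + E$)
$Q{\left(U,J \right)} = \frac{1}{3 + J}$
$j = 640$ ($j = - 4 \left(-34 - 126\right) = \left(-4\right) \left(-160\right) = 640$)
$N = - \frac{314}{5}$ ($N = \left(-7\right) 9 + \frac{1}{3 + 2} = -63 + \frac{1}{5} = - \frac{314}{5} \approx -62.8$)
$\left(j + F{\left(-4,-8 \right)}\right) + N = \left(640 + \left(3 - 4\right)\right) - \frac{314}{5} = \left(640 - 1\right) - \frac{314}{5} = 639 - \frac{314}{5} = \frac{2881}{5}$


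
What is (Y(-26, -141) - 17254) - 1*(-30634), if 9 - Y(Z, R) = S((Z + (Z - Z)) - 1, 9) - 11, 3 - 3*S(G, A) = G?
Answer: 13390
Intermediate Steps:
S(G, A) = 1 - G/3
Y(Z, R) = 56/3 + Z/3 (Y(Z, R) = 9 - ((1 - ((Z + (Z - Z)) - 1)/3) - 11) = 9 - ((1 - ((Z + 0) - 1)/3) - 11) = 9 - ((1 - (Z - 1)/3) - 11) = 9 - ((1 - (-1 + Z)/3) - 11) = 9 - ((1 + (⅓ - Z/3)) - 11) = 9 - ((4/3 - Z/3) - 11) = 9 - (-29/3 - Z/3) = 9 + (29/3 + Z/3) = 56/3 + Z/3)
(Y(-26, -141) - 17254) - 1*(-30634) = ((56/3 + (⅓)*(-26)) - 17254) - 1*(-30634) = ((56/3 - 26/3) - 17254) + 30634 = (10 - 17254) + 30634 = -17244 + 30634 = 13390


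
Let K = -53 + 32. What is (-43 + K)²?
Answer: 4096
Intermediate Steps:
K = -21
(-43 + K)² = (-43 - 21)² = (-64)² = 4096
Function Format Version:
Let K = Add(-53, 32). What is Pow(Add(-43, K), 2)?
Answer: 4096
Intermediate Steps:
K = -21
Pow(Add(-43, K), 2) = Pow(Add(-43, -21), 2) = Pow(-64, 2) = 4096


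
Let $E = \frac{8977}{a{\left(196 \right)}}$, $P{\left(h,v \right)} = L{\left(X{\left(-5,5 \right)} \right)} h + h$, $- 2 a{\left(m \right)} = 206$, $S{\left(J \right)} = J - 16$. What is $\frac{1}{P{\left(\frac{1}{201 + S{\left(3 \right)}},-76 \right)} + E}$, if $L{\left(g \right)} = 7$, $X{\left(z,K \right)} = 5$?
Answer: $- \frac{4841}{421713} \approx -0.011479$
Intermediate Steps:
$S{\left(J \right)} = -16 + J$
$a{\left(m \right)} = -103$ ($a{\left(m \right)} = \left(- \frac{1}{2}\right) 206 = -103$)
$P{\left(h,v \right)} = 8 h$ ($P{\left(h,v \right)} = 7 h + h = 8 h$)
$E = - \frac{8977}{103}$ ($E = \frac{8977}{-103} = 8977 \left(- \frac{1}{103}\right) = - \frac{8977}{103} \approx -87.155$)
$\frac{1}{P{\left(\frac{1}{201 + S{\left(3 \right)}},-76 \right)} + E} = \frac{1}{\frac{8}{201 + \left(-16 + 3\right)} - \frac{8977}{103}} = \frac{1}{\frac{8}{201 - 13} - \frac{8977}{103}} = \frac{1}{\frac{8}{188} - \frac{8977}{103}} = \frac{1}{8 \cdot \frac{1}{188} - \frac{8977}{103}} = \frac{1}{\frac{2}{47} - \frac{8977}{103}} = \frac{1}{- \frac{421713}{4841}} = - \frac{4841}{421713}$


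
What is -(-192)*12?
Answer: 2304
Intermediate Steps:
-(-192)*12 = -1*(-2304) = 2304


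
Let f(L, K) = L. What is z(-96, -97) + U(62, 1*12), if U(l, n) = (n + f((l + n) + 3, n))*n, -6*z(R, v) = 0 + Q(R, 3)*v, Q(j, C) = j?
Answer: -484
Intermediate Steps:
z(R, v) = -R*v/6 (z(R, v) = -(0 + R*v)/6 = -R*v/6)
U(l, n) = n*(3 + l + 2*n) (U(l, n) = (n + ((l + n) + 3))*n = (n + (3 + l + n))*n = (3 + l + 2*n)*n = n*(3 + l + 2*n))
z(-96, -97) + U(62, 1*12) = -⅙*(-96)*(-97) + (1*12)*(3 + 62 + 2*(1*12)) = -1552 + 12*(3 + 62 + 2*12) = -1552 + 12*(3 + 62 + 24) = -1552 + 12*89 = -1552 + 1068 = -484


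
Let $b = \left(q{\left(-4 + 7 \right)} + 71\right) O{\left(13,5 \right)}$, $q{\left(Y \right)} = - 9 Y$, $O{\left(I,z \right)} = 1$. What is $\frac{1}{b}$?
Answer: $\frac{1}{44} \approx 0.022727$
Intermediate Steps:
$b = 44$ ($b = \left(- 9 \left(-4 + 7\right) + 71\right) 1 = \left(\left(-9\right) 3 + 71\right) 1 = \left(-27 + 71\right) 1 = 44 \cdot 1 = 44$)
$\frac{1}{b} = \frac{1}{44}$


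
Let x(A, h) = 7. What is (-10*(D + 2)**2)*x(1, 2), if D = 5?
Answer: -3430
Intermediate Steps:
(-10*(D + 2)**2)*x(1, 2) = -10*(5 + 2)**2*7 = -10*7**2*7 = -10*49*7 = -490*7 = -3430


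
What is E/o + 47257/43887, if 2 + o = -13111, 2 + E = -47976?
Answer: 908430509/191830077 ≈ 4.7356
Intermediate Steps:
E = -47978 (E = -2 - 47976 = -47978)
o = -13113 (o = -2 - 13111 = -13113)
E/o + 47257/43887 = -47978/(-13113) + 47257/43887 = -47978*(-1/13113) + 47257*(1/43887) = 47978/13113 + 47257/43887 = 908430509/191830077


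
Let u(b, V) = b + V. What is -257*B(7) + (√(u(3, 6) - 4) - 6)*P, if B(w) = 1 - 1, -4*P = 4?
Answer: 6 - √5 ≈ 3.7639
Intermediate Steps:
u(b, V) = V + b
P = -1 (P = -¼*4 = -1)
B(w) = 0
-257*B(7) + (√(u(3, 6) - 4) - 6)*P = -257*0 + (√((6 + 3) - 4) - 6)*(-1) = 0 + (√(9 - 4) - 6)*(-1) = 0 + (√5 - 6)*(-1) = 0 + (-6 + √5)*(-1) = 0 + (6 - √5) = 6 - √5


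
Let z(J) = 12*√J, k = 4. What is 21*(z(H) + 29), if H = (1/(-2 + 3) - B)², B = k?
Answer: 1365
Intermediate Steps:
B = 4
H = 9 (H = (1/(-2 + 3) - 1*4)² = (1/1 - 4)² = (1 - 4)² = (-3)² = 9)
21*(z(H) + 29) = 21*(12*√9 + 29) = 21*(12*3 + 29) = 21*(36 + 29) = 21*65 = 1365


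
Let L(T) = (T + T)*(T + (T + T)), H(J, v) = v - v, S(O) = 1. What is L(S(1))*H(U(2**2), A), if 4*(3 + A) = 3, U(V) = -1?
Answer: 0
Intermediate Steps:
A = -9/4 (A = -3 + (1/4)*3 = -3 + 3/4 = -9/4 ≈ -2.2500)
H(J, v) = 0
L(T) = 6*T**2 (L(T) = (2*T)*(T + 2*T) = (2*T)*(3*T) = 6*T**2)
L(S(1))*H(U(2**2), A) = (6*1**2)*0 = (6*1)*0 = 6*0 = 0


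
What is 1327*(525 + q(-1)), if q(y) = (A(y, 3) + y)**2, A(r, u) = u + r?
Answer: 698002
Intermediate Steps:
A(r, u) = r + u
q(y) = (3 + 2*y)**2 (q(y) = ((y + 3) + y)**2 = ((3 + y) + y)**2 = (3 + 2*y)**2)
1327*(525 + q(-1)) = 1327*(525 + (3 + 2*(-1))**2) = 1327*(525 + (3 - 2)**2) = 1327*(525 + 1**2) = 1327*(525 + 1) = 1327*526 = 698002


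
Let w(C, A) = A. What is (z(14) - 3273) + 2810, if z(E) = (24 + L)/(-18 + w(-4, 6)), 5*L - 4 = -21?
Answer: -27883/60 ≈ -464.72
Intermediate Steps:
L = -17/5 (L = ⅘ + (⅕)*(-21) = ⅘ - 21/5 = -17/5 ≈ -3.4000)
z(E) = -103/60 (z(E) = (24 - 17/5)/(-18 + 6) = (103/5)/(-12) = (103/5)*(-1/12) = -103/60)
(z(14) - 3273) + 2810 = (-103/60 - 3273) + 2810 = -196483/60 + 2810 = -27883/60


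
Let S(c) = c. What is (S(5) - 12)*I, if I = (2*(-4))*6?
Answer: 336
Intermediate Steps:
I = -48 (I = -8*6 = -48)
(S(5) - 12)*I = (5 - 12)*(-48) = -7*(-48) = 336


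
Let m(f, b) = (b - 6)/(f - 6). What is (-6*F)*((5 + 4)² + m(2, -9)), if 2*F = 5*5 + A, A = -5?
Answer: -5085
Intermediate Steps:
F = 10 (F = (5*5 - 5)/2 = (25 - 5)/2 = (½)*20 = 10)
m(f, b) = (-6 + b)/(-6 + f)
(-6*F)*((5 + 4)² + m(2, -9)) = (-6*10)*((5 + 4)² + (-6 - 9)/(-6 + 2)) = -60*(9² - 15/(-4)) = -60*(81 - ¼*(-15)) = -60*(81 + 15/4) = -60*339/4 = -5085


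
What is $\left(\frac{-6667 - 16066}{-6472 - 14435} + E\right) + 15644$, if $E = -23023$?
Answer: $- \frac{154250020}{20907} \approx -7377.9$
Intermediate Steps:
$\left(\frac{-6667 - 16066}{-6472 - 14435} + E\right) + 15644 = \left(\frac{-6667 - 16066}{-6472 - 14435} - 23023\right) + 15644 = \left(- \frac{22733}{-20907} - 23023\right) + 15644 = \left(\left(-22733\right) \left(- \frac{1}{20907}\right) - 23023\right) + 15644 = \left(\frac{22733}{20907} - 23023\right) + 15644 = - \frac{481319128}{20907} + 15644 = - \frac{154250020}{20907}$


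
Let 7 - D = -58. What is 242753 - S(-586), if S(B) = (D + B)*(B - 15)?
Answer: -70368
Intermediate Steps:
D = 65 (D = 7 - 1*(-58) = 7 + 58 = 65)
S(B) = (-15 + B)*(65 + B) (S(B) = (65 + B)*(B - 15) = (65 + B)*(-15 + B) = (-15 + B)*(65 + B))
242753 - S(-586) = 242753 - (-975 + (-586)**2 + 50*(-586)) = 242753 - (-975 + 343396 - 29300) = 242753 - 1*313121 = 242753 - 313121 = -70368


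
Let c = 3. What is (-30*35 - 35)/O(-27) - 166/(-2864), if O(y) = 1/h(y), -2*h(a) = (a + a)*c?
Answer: -125851237/1432 ≈ -87885.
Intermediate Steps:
h(a) = -3*a (h(a) = -(a + a)*3/2 = -2*a*3/2 = -3*a)
O(y) = -1/(3*y) (O(y) = 1/(-3*y) = -1/(3*y))
(-30*35 - 35)/O(-27) - 166/(-2864) = (-30*35 - 35)/((-⅓/(-27))) - 166/(-2864) = (-1050 - 35)/((-⅓*(-1/27))) - 166*(-1/2864) = -1085/1/81 + 83/1432 = -1085*81 + 83/1432 = -87885 + 83/1432 = -125851237/1432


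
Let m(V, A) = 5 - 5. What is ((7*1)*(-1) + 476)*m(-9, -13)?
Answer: 0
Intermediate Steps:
m(V, A) = 0
((7*1)*(-1) + 476)*m(-9, -13) = ((7*1)*(-1) + 476)*0 = (7*(-1) + 476)*0 = (-7 + 476)*0 = 469*0 = 0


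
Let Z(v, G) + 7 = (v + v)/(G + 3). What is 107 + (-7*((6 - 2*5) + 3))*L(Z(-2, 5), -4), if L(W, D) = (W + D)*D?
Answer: 429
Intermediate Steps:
Z(v, G) = -7 + 2*v/(3 + G) (Z(v, G) = -7 + (v + v)/(G + 3) = -7 + (2*v)/(3 + G) = -7 + 2*v/(3 + G))
L(W, D) = D*(D + W) (L(W, D) = (D + W)*D = D*(D + W))
107 + (-7*((6 - 2*5) + 3))*L(Z(-2, 5), -4) = 107 + (-7*((6 - 2*5) + 3))*(-4*(-4 + (-21 - 7*5 + 2*(-2))/(3 + 5))) = 107 + (-7*((6 - 10) + 3))*(-4*(-4 + (-21 - 35 - 4)/8)) = 107 + (-7*(-4 + 3))*(-4*(-4 + (⅛)*(-60))) = 107 + (-7*(-1))*(-4*(-4 - 15/2)) = 107 + 7*(-4*(-23/2)) = 107 + 7*46 = 107 + 322 = 429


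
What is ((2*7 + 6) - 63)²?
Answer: 1849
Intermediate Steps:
((2*7 + 6) - 63)² = ((14 + 6) - 63)² = (20 - 63)² = (-43)² = 1849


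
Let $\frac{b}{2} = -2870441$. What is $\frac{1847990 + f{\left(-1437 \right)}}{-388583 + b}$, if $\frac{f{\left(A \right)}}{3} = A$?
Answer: $- \frac{1843679}{6129465} \approx -0.30079$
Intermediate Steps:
$b = -5740882$ ($b = 2 \left(-2870441\right) = -5740882$)
$f{\left(A \right)} = 3 A$
$\frac{1847990 + f{\left(-1437 \right)}}{-388583 + b} = \frac{1847990 + 3 \left(-1437\right)}{-388583 - 5740882} = \frac{1847990 - 4311}{-6129465} = 1843679 \left(- \frac{1}{6129465}\right) = - \frac{1843679}{6129465}$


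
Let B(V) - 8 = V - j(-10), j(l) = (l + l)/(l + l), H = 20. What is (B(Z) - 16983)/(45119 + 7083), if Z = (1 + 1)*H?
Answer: -8468/26101 ≈ -0.32443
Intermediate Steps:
j(l) = 1 (j(l) = (2*l)/((2*l)) = (2*l)*(1/(2*l)) = 1)
Z = 40 (Z = (1 + 1)*20 = 2*20 = 40)
B(V) = 7 + V (B(V) = 8 + (V - 1*1) = 8 + (V - 1) = 8 + (-1 + V) = 7 + V)
(B(Z) - 16983)/(45119 + 7083) = ((7 + 40) - 16983)/(45119 + 7083) = (47 - 16983)/52202 = -16936*1/52202 = -8468/26101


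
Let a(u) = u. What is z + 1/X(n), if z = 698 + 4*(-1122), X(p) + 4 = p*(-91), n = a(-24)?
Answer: -8262199/2180 ≈ -3790.0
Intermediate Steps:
n = -24
X(p) = -4 - 91*p (X(p) = -4 + p*(-91) = -4 - 91*p)
z = -3790 (z = 698 - 4488 = -3790)
z + 1/X(n) = -3790 + 1/(-4 - 91*(-24)) = -3790 + 1/(-4 + 2184) = -3790 + 1/2180 = -8262199/2180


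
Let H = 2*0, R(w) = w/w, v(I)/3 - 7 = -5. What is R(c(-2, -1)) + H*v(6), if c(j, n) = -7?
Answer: 1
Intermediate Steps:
v(I) = 6 (v(I) = 21 + 3*(-5) = 21 - 15 = 6)
R(w) = 1
H = 0
R(c(-2, -1)) + H*v(6) = 1 + 0*6 = 1 + 0 = 1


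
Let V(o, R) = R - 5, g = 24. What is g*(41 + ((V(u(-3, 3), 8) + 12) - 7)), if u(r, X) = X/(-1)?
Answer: 1176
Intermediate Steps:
u(r, X) = -X (u(r, X) = X*(-1) = -X)
V(o, R) = -5 + R
g*(41 + ((V(u(-3, 3), 8) + 12) - 7)) = 24*(41 + (((-5 + 8) + 12) - 7)) = 24*(41 + ((3 + 12) - 7)) = 24*(41 + (15 - 7)) = 24*(41 + 8) = 24*49 = 1176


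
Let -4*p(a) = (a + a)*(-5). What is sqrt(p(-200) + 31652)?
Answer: 4*sqrt(1947) ≈ 176.50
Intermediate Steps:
p(a) = 5*a/2 (p(a) = -(a + a)*(-5)/4 = -2*a*(-5)/4 = -(-5)*a/2 = 5*a/2)
sqrt(p(-200) + 31652) = sqrt((5/2)*(-200) + 31652) = sqrt(-500 + 31652) = sqrt(31152) = 4*sqrt(1947)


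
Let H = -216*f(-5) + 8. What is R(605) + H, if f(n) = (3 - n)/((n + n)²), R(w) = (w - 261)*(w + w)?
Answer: 10405768/25 ≈ 4.1623e+5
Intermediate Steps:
R(w) = 2*w*(-261 + w) (R(w) = (-261 + w)*(2*w) = 2*w*(-261 + w))
f(n) = (3 - n)/(4*n²) (f(n) = (3 - n)/((2*n)²) = (3 - n)/((4*n²)) = (3 - n)*(1/(4*n²)) = (3 - n)/(4*n²))
H = -232/25 (H = -54*(3 - 1*(-5))/(-5)² + 8 = -54*(3 + 5)/25 + 8 = -54*8/25 + 8 = -216*2/25 + 8 = -432/25 + 8 = -232/25 ≈ -9.2800)
R(605) + H = 2*605*(-261 + 605) - 232/25 = 2*605*344 - 232/25 = 416240 - 232/25 = 10405768/25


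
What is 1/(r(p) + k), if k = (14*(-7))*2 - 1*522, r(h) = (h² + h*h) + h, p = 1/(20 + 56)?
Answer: -2888/2073545 ≈ -0.0013928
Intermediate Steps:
p = 1/76 ≈ 0.013158
r(h) = h + 2*h² (r(h) = (h² + h²) + h = 2*h² + h = h + 2*h²)
k = -718 (k = -98*2 - 522 = -196 - 522 = -718)
1/(r(p) + k) = 1/((1 + 2*(1/76))/76 - 718) = 1/((1 + 1/38)/76 - 718) = 1/((1/76)*(39/38) - 718) = 1/(39/2888 - 718) = 1/(-2073545/2888) = -2888/2073545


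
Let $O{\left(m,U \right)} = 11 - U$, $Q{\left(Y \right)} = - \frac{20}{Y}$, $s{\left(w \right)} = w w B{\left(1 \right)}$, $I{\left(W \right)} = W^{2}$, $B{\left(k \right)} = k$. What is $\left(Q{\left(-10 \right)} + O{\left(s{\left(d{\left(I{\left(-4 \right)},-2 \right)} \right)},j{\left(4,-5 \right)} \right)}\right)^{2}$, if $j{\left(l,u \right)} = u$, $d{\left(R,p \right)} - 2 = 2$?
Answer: $324$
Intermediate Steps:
$d{\left(R,p \right)} = 4$ ($d{\left(R,p \right)} = 2 + 2 = 4$)
$s{\left(w \right)} = w^{2}$ ($s{\left(w \right)} = w w 1 = w^{2} \cdot 1 = w^{2}$)
$\left(Q{\left(-10 \right)} + O{\left(s{\left(d{\left(I{\left(-4 \right)},-2 \right)} \right)},j{\left(4,-5 \right)} \right)}\right)^{2} = \left(- \frac{20}{-10} + \left(11 - -5\right)\right)^{2} = \left(\left(-20\right) \left(- \frac{1}{10}\right) + \left(11 + 5\right)\right)^{2} = \left(2 + 16\right)^{2} = 18^{2} = 324$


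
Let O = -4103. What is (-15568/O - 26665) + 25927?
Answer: -3012446/4103 ≈ -734.21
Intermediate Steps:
(-15568/O - 26665) + 25927 = (-15568/(-4103) - 26665) + 25927 = (-15568*(-1/4103) - 26665) + 25927 = (15568/4103 - 26665) + 25927 = -109390927/4103 + 25927 = -3012446/4103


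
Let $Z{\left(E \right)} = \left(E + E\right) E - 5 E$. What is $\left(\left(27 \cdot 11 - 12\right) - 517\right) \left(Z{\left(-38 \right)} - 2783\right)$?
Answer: $-68440$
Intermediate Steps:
$Z{\left(E \right)} = - 5 E + 2 E^{2}$ ($Z{\left(E \right)} = 2 E E - 5 E = 2 E^{2} - 5 E = - 5 E + 2 E^{2}$)
$\left(\left(27 \cdot 11 - 12\right) - 517\right) \left(Z{\left(-38 \right)} - 2783\right) = \left(\left(27 \cdot 11 - 12\right) - 517\right) \left(- 38 \left(-5 + 2 \left(-38\right)\right) - 2783\right) = \left(\left(297 - 12\right) - 517\right) \left(- 38 \left(-5 - 76\right) - 2783\right) = \left(285 - 517\right) \left(\left(-38\right) \left(-81\right) - 2783\right) = - 232 \left(3078 - 2783\right) = \left(-232\right) 295 = -68440$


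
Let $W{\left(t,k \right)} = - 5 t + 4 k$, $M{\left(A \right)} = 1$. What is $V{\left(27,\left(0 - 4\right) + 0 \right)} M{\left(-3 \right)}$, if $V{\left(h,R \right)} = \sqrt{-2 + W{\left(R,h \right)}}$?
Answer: $3 \sqrt{14} \approx 11.225$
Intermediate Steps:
$V{\left(h,R \right)} = \sqrt{-2 - 5 R + 4 h}$ ($V{\left(h,R \right)} = \sqrt{-2 - \left(- 4 h + 5 R\right)} = \sqrt{-2 - 5 R + 4 h}$)
$V{\left(27,\left(0 - 4\right) + 0 \right)} M{\left(-3 \right)} = \sqrt{-2 - 5 \left(\left(0 - 4\right) + 0\right) + 4 \cdot 27} \cdot 1 = \sqrt{-2 - 5 \left(-4 + 0\right) + 108} \cdot 1 = \sqrt{-2 - -20 + 108} \cdot 1 = \sqrt{-2 + 20 + 108} \cdot 1 = \sqrt{126} \cdot 1 = 3 \sqrt{14} \cdot 1 = 3 \sqrt{14}$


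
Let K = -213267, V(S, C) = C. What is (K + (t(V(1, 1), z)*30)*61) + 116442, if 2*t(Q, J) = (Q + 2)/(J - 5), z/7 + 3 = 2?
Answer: -388215/4 ≈ -97054.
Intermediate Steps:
z = -7 (z = -21 + 7*2 = -21 + 14 = -7)
t(Q, J) = (2 + Q)/(2*(-5 + J)) (t(Q, J) = ((Q + 2)/(J - 5))/2 = ((2 + Q)/(-5 + J))/2 = (2 + Q)/(2*(-5 + J)))
(K + (t(V(1, 1), z)*30)*61) + 116442 = (-213267 + (((2 + 1)/(2*(-5 - 7)))*30)*61) + 116442 = (-213267 + (((1/2)*3/(-12))*30)*61) + 116442 = (-213267 + (((1/2)*(-1/12)*3)*30)*61) + 116442 = (-213267 - 1/8*30*61) + 116442 = (-213267 - 15/4*61) + 116442 = (-213267 - 915/4) + 116442 = -853983/4 + 116442 = -388215/4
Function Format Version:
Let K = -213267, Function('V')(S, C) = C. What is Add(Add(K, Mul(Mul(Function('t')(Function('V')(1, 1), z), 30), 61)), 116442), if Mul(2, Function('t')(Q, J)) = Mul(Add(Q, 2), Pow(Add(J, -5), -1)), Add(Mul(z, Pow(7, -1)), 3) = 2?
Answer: Rational(-388215, 4) ≈ -97054.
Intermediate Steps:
z = -7 (z = Add(-21, Mul(7, 2)) = Add(-21, 14) = -7)
Function('t')(Q, J) = Mul(Rational(1, 2), Pow(Add(-5, J), -1), Add(2, Q)) (Function('t')(Q, J) = Mul(Rational(1, 2), Mul(Add(Q, 2), Pow(Add(J, -5), -1))) = Mul(Rational(1, 2), Mul(Add(2, Q), Pow(Add(-5, J), -1))) = Mul(Rational(1, 2), Mul(Pow(Add(-5, J), -1), Add(2, Q))) = Mul(Rational(1, 2), Pow(Add(-5, J), -1), Add(2, Q)))
Add(Add(K, Mul(Mul(Function('t')(Function('V')(1, 1), z), 30), 61)), 116442) = Add(Add(-213267, Mul(Mul(Mul(Rational(1, 2), Pow(Add(-5, -7), -1), Add(2, 1)), 30), 61)), 116442) = Add(Add(-213267, Mul(Mul(Mul(Rational(1, 2), Pow(-12, -1), 3), 30), 61)), 116442) = Add(Add(-213267, Mul(Mul(Mul(Rational(1, 2), Rational(-1, 12), 3), 30), 61)), 116442) = Add(Add(-213267, Mul(Mul(Rational(-1, 8), 30), 61)), 116442) = Add(Add(-213267, Mul(Rational(-15, 4), 61)), 116442) = Add(Add(-213267, Rational(-915, 4)), 116442) = Add(Rational(-853983, 4), 116442) = Rational(-388215, 4)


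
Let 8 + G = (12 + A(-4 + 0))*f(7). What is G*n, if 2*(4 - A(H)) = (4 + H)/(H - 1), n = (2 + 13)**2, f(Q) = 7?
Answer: 23400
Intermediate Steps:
n = 225 (n = 15**2 = 225)
A(H) = 4 - (4 + H)/(2*(-1 + H)) (A(H) = 4 - (4 + H)/(2*(H - 1)) = 4 - (4 + H)/(2*(-1 + H)))
G = 104 (G = -8 + (12 + (-12 + 7*(-4 + 0))/(2*(-1 + (-4 + 0))))*7 = -8 + (12 + (-12 + 7*(-4))/(2*(-1 - 4)))*7 = -8 + (12 + (1/2)*(-12 - 28)/(-5))*7 = -8 + (12 + (1/2)*(-1/5)*(-40))*7 = -8 + (12 + 4)*7 = -8 + 16*7 = -8 + 112 = 104)
G*n = 104*225 = 23400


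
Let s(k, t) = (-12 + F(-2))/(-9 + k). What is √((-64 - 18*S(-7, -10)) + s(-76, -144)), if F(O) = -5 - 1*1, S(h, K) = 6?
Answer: 7*I*√25330/85 ≈ 13.107*I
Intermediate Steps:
F(O) = -6 (F(O) = -5 - 1 = -6)
s(k, t) = -18/(-9 + k) (s(k, t) = (-12 - 6)/(-9 + k) = -18/(-9 + k))
√((-64 - 18*S(-7, -10)) + s(-76, -144)) = √((-64 - 18*6) - 18/(-9 - 76)) = √((-64 - 108) - 18/(-85)) = √(-172 - 18*(-1/85)) = √(-172 + 18/85) = √(-14602/85) = 7*I*√25330/85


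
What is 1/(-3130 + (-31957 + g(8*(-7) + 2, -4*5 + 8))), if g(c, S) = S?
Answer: -1/35099 ≈ -2.8491e-5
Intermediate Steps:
1/(-3130 + (-31957 + g(8*(-7) + 2, -4*5 + 8))) = 1/(-3130 + (-31957 + (-4*5 + 8))) = 1/(-3130 + (-31957 + (-20 + 8))) = 1/(-3130 + (-31957 - 12)) = 1/(-3130 - 31969) = 1/(-35099) = -1/35099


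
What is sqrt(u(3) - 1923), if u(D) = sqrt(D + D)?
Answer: sqrt(-1923 + sqrt(6)) ≈ 43.824*I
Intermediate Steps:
u(D) = sqrt(2)*sqrt(D) (u(D) = sqrt(2*D) = sqrt(2)*sqrt(D))
sqrt(u(3) - 1923) = sqrt(sqrt(2)*sqrt(3) - 1923) = sqrt(sqrt(6) - 1923) = sqrt(-1923 + sqrt(6))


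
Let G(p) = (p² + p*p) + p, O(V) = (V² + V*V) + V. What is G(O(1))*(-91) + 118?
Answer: -1793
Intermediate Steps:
O(V) = V + 2*V² (O(V) = (V² + V²) + V = 2*V² + V = V + 2*V²)
G(p) = p + 2*p² (G(p) = (p² + p²) + p = 2*p² + p = p + 2*p²)
G(O(1))*(-91) + 118 = ((1*(1 + 2*1))*(1 + 2*(1*(1 + 2*1))))*(-91) + 118 = ((1*(1 + 2))*(1 + 2*(1*(1 + 2))))*(-91) + 118 = ((1*3)*(1 + 2*(1*3)))*(-91) + 118 = (3*(1 + 2*3))*(-91) + 118 = (3*(1 + 6))*(-91) + 118 = (3*7)*(-91) + 118 = 21*(-91) + 118 = -1911 + 118 = -1793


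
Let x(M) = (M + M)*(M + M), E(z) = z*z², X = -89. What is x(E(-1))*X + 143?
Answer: -213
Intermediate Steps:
E(z) = z³
x(M) = 4*M² (x(M) = (2*M)*(2*M) = 4*M²)
x(E(-1))*X + 143 = (4*((-1)³)²)*(-89) + 143 = (4*(-1)²)*(-89) + 143 = (4*1)*(-89) + 143 = 4*(-89) + 143 = -356 + 143 = -213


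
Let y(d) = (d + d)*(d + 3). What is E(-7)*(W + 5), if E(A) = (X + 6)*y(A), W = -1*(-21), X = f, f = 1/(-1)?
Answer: 7280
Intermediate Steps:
f = -1
X = -1
W = 21
y(d) = 2*d*(3 + d) (y(d) = (2*d)*(3 + d) = 2*d*(3 + d))
E(A) = 10*A*(3 + A) (E(A) = (-1 + 6)*(2*A*(3 + A)) = 5*(2*A*(3 + A)) = 10*A*(3 + A))
E(-7)*(W + 5) = (10*(-7)*(3 - 7))*(21 + 5) = (10*(-7)*(-4))*26 = 280*26 = 7280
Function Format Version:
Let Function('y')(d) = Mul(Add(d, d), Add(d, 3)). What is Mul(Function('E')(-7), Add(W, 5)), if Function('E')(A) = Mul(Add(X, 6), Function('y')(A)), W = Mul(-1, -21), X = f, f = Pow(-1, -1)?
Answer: 7280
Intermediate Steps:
f = -1
X = -1
W = 21
Function('y')(d) = Mul(2, d, Add(3, d)) (Function('y')(d) = Mul(Mul(2, d), Add(3, d)) = Mul(2, d, Add(3, d)))
Function('E')(A) = Mul(10, A, Add(3, A)) (Function('E')(A) = Mul(Add(-1, 6), Mul(2, A, Add(3, A))) = Mul(5, Mul(2, A, Add(3, A))) = Mul(10, A, Add(3, A)))
Mul(Function('E')(-7), Add(W, 5)) = Mul(Mul(10, -7, Add(3, -7)), Add(21, 5)) = Mul(Mul(10, -7, -4), 26) = Mul(280, 26) = 7280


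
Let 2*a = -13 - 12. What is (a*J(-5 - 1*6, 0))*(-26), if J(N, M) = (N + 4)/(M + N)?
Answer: 2275/11 ≈ 206.82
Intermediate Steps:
a = -25/2 (a = (-13 - 12)/2 = (½)*(-25) = -25/2 ≈ -12.500)
J(N, M) = (4 + N)/(M + N)
(a*J(-5 - 1*6, 0))*(-26) = -25*(4 + (-5 - 1*6))/(2*(0 + (-5 - 1*6)))*(-26) = -25*(4 + (-5 - 6))/(2*(0 + (-5 - 6)))*(-26) = -25*(4 - 11)/(2*(0 - 11))*(-26) = -25*(-7)/(2*(-11))*(-26) = -(-25)*(-7)/22*(-26) = -25/2*7/11*(-26) = -175/22*(-26) = 2275/11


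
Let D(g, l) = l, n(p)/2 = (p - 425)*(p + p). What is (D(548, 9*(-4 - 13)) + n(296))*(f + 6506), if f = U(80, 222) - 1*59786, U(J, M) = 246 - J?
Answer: 8120546346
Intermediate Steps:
n(p) = 4*p*(-425 + p) (n(p) = 2*((p - 425)*(p + p)) = 2*((-425 + p)*(2*p)) = 2*(2*p*(-425 + p)) = 4*p*(-425 + p))
f = -59620 (f = (246 - 1*80) - 1*59786 = (246 - 80) - 59786 = 166 - 59786 = -59620)
(D(548, 9*(-4 - 13)) + n(296))*(f + 6506) = (9*(-4 - 13) + 4*296*(-425 + 296))*(-59620 + 6506) = (9*(-17) + 4*296*(-129))*(-53114) = (-153 - 152736)*(-53114) = -152889*(-53114) = 8120546346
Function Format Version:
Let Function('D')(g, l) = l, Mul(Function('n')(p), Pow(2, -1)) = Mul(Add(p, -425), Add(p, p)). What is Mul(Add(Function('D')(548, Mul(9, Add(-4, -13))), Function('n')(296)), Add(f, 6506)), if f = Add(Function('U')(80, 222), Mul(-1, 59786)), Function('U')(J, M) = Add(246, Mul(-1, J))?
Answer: 8120546346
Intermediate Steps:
Function('n')(p) = Mul(4, p, Add(-425, p)) (Function('n')(p) = Mul(2, Mul(Add(p, -425), Add(p, p))) = Mul(2, Mul(Add(-425, p), Mul(2, p))) = Mul(2, Mul(2, p, Add(-425, p))) = Mul(4, p, Add(-425, p)))
f = -59620 (f = Add(Add(246, Mul(-1, 80)), Mul(-1, 59786)) = Add(Add(246, -80), -59786) = Add(166, -59786) = -59620)
Mul(Add(Function('D')(548, Mul(9, Add(-4, -13))), Function('n')(296)), Add(f, 6506)) = Mul(Add(Mul(9, Add(-4, -13)), Mul(4, 296, Add(-425, 296))), Add(-59620, 6506)) = Mul(Add(Mul(9, -17), Mul(4, 296, -129)), -53114) = Mul(Add(-153, -152736), -53114) = Mul(-152889, -53114) = 8120546346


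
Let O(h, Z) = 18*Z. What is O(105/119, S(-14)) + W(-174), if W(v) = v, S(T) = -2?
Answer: -210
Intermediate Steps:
O(105/119, S(-14)) + W(-174) = 18*(-2) - 174 = -36 - 174 = -210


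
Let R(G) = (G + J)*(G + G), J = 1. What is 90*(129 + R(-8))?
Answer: 21690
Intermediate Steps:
R(G) = 2*G*(1 + G) (R(G) = (G + 1)*(G + G) = (1 + G)*(2*G) = 2*G*(1 + G))
90*(129 + R(-8)) = 90*(129 + 2*(-8)*(1 - 8)) = 90*(129 + 2*(-8)*(-7)) = 90*(129 + 112) = 90*241 = 21690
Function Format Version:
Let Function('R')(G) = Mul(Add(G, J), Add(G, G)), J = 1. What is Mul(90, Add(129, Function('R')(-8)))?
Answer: 21690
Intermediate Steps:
Function('R')(G) = Mul(2, G, Add(1, G)) (Function('R')(G) = Mul(Add(G, 1), Add(G, G)) = Mul(Add(1, G), Mul(2, G)) = Mul(2, G, Add(1, G)))
Mul(90, Add(129, Function('R')(-8))) = Mul(90, Add(129, Mul(2, -8, Add(1, -8)))) = Mul(90, Add(129, Mul(2, -8, -7))) = Mul(90, Add(129, 112)) = Mul(90, 241) = 21690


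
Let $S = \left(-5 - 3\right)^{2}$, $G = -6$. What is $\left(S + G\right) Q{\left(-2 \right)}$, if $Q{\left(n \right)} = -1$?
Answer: $-58$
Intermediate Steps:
$S = 64$ ($S = \left(-8\right)^{2} = 64$)
$\left(S + G\right) Q{\left(-2 \right)} = \left(64 - 6\right) \left(-1\right) = 58 \left(-1\right) = -58$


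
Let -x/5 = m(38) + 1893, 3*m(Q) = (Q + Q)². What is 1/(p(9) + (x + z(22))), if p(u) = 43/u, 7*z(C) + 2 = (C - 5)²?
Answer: -9/171413 ≈ -5.2505e-5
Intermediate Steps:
z(C) = -2/7 + (-5 + C)²/7 (z(C) = -2/7 + (C - 5)²/7 = -2/7 + (-5 + C)²/7)
m(Q) = 4*Q²/3 (m(Q) = (Q + Q)²/3 = (2*Q)²/3 = (4*Q²)/3 = 4*Q²/3)
x = -57275/3 (x = -5*((4/3)*38² + 1893) = -5*((4/3)*1444 + 1893) = -5*(5776/3 + 1893) = -5*11455/3 = -57275/3 ≈ -19092.)
1/(p(9) + (x + z(22))) = 1/(43/9 + (-57275/3 + (-2/7 + (-5 + 22)²/7))) = 1/(43*(⅑) + (-57275/3 + (-2/7 + (⅐)*17²))) = 1/(43/9 + (-57275/3 + (-2/7 + (⅐)*289))) = 1/(43/9 + (-57275/3 + (-2/7 + 289/7))) = 1/(43/9 + (-57275/3 + 41)) = 1/(43/9 - 57152/3) = 1/(-171413/9) = -9/171413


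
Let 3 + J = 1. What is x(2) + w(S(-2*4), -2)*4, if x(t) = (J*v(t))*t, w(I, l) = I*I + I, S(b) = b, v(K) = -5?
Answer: 244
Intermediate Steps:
J = -2 (J = -3 + 1 = -2)
w(I, l) = I + I² (w(I, l) = I² + I = I + I²)
x(t) = 10*t (x(t) = (-2*(-5))*t = 10*t)
x(2) + w(S(-2*4), -2)*4 = 10*2 + ((-2*4)*(1 - 2*4))*4 = 20 - 8*(1 - 8)*4 = 20 - 8*(-7)*4 = 20 + 56*4 = 20 + 224 = 244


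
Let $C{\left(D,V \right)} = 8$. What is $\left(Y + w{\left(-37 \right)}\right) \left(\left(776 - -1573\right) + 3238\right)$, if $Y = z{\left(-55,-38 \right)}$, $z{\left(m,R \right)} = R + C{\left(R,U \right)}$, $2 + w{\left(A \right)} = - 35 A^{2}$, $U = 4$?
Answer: $-267879889$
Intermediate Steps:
$w{\left(A \right)} = -2 - 35 A^{2}$
$z{\left(m,R \right)} = 8 + R$ ($z{\left(m,R \right)} = R + 8 = 8 + R$)
$Y = -30$ ($Y = 8 - 38 = -30$)
$\left(Y + w{\left(-37 \right)}\right) \left(\left(776 - -1573\right) + 3238\right) = \left(-30 - \left(2 + 35 \left(-37\right)^{2}\right)\right) \left(\left(776 - -1573\right) + 3238\right) = \left(-30 - 47917\right) \left(\left(776 + 1573\right) + 3238\right) = \left(-30 - 47917\right) \left(2349 + 3238\right) = \left(-30 - 47917\right) 5587 = \left(-47947\right) 5587 = -267879889$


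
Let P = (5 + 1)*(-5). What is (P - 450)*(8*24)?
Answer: -92160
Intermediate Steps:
P = -30 (P = 6*(-5) = -30)
(P - 450)*(8*24) = (-30 - 450)*(8*24) = -480*192 = -92160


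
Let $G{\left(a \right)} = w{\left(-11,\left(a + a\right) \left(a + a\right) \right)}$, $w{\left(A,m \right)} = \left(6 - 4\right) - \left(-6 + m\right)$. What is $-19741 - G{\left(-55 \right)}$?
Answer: $-7649$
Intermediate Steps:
$w{\left(A,m \right)} = 8 - m$ ($w{\left(A,m \right)} = 2 - \left(-6 + m\right) = 8 - m$)
$G{\left(a \right)} = 8 - 4 a^{2}$ ($G{\left(a \right)} = 8 - \left(a + a\right) \left(a + a\right) = 8 - 2 a 2 a = 8 - 4 a^{2}$)
$-19741 - G{\left(-55 \right)} = -19741 - \left(8 - 4 \left(-55\right)^{2}\right) = -19741 - \left(8 - 12100\right) = -19741 - -12092 = -19741 + 12092 = -7649$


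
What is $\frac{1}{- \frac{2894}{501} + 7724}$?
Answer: $\frac{501}{3866830} \approx 0.00012956$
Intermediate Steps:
$\frac{1}{- \frac{2894}{501} + 7724} = \frac{1}{\frac{3866830}{501}} = \frac{501}{3866830}$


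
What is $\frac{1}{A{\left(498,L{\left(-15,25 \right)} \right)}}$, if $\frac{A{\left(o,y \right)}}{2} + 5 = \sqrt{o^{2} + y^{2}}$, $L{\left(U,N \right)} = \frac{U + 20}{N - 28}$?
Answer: $\frac{45}{4463672} + \frac{3 \sqrt{2232061}}{4463672} \approx 0.0010142$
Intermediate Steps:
$L{\left(U,N \right)} = \frac{20 + U}{-28 + N}$
$A{\left(o,y \right)} = -10 + 2 \sqrt{o^{2} + y^{2}}$
$\frac{1}{A{\left(498,L{\left(-15,25 \right)} \right)}} = \frac{1}{-10 + 2 \sqrt{498^{2} + \left(\frac{20 - 15}{-28 + 25}\right)^{2}}} = \frac{1}{-10 + 2 \sqrt{248004 + \left(\frac{1}{-3} \cdot 5\right)^{2}}} = \frac{1}{-10 + 2 \sqrt{248004 + \left(\left(- \frac{1}{3}\right) 5\right)^{2}}} = \frac{1}{-10 + 2 \sqrt{248004 + \left(- \frac{5}{3}\right)^{2}}} = \frac{1}{-10 + 2 \sqrt{248004 + \frac{25}{9}}} = \frac{1}{-10 + 2 \sqrt{\frac{2232061}{9}}} = \frac{1}{-10 + 2 \frac{\sqrt{2232061}}{3}} = \frac{1}{-10 + \frac{2 \sqrt{2232061}}{3}}$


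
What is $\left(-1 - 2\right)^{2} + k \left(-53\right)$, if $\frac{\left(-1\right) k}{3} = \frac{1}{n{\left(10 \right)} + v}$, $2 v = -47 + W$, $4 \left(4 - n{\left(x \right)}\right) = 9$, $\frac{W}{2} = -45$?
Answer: $\frac{589}{89} \approx 6.618$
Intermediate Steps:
$W = -90$ ($W = 2 \left(-45\right) = -90$)
$n{\left(x \right)} = \frac{7}{4}$ ($n{\left(x \right)} = 4 - \frac{9}{4} = \frac{7}{4}$)
$v = - \frac{137}{2}$ ($v = \frac{-47 - 90}{2} = \frac{1}{2} \left(-137\right) = - \frac{137}{2} \approx -68.5$)
$k = \frac{4}{89}$ ($k = - \frac{3}{\frac{7}{4} - \frac{137}{2}} = - \frac{3}{- \frac{267}{4}} = \left(-3\right) \left(- \frac{4}{267}\right) = \frac{4}{89} \approx 0.044944$)
$\left(-1 - 2\right)^{2} + k \left(-53\right) = \left(-1 - 2\right)^{2} + \frac{4}{89} \left(-53\right) = \left(-3\right)^{2} - \frac{212}{89} = 9 - \frac{212}{89} = \frac{589}{89}$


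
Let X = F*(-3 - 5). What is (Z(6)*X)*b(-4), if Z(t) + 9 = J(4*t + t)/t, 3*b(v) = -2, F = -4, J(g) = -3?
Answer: 608/3 ≈ 202.67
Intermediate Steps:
b(v) = -2/3 (b(v) = (1/3)*(-2) = -2/3)
X = 32 (X = -4*(-3 - 5) = -4*(-8) = 32)
Z(t) = -9 - 3/t
(Z(6)*X)*b(-4) = ((-9 - 3/6)*32)*(-2/3) = ((-9 - 3*1/6)*32)*(-2/3) = ((-9 - 1/2)*32)*(-2/3) = -19/2*32*(-2/3) = -304*(-2/3) = 608/3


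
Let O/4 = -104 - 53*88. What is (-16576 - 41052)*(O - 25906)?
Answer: 2591992184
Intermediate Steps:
O = -19072 (O = 4*(-104 - 53*88) = 4*(-104 - 4664) = 4*(-4768) = -19072)
(-16576 - 41052)*(O - 25906) = (-16576 - 41052)*(-19072 - 25906) = -57628*(-44978) = 2591992184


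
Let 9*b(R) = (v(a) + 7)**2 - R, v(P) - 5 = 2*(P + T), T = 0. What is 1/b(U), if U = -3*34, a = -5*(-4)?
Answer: 9/2806 ≈ 0.0032074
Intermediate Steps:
a = 20
v(P) = 5 + 2*P (v(P) = 5 + 2*(P + 0) = 5 + 2*P)
U = -102
b(R) = 2704/9 - R/9 (b(R) = (((5 + 2*20) + 7)**2 - R)/9 = (((5 + 40) + 7)**2 - R)/9 = ((45 + 7)**2 - R)/9 = (52**2 - R)/9 = (2704 - R)/9 = 2704/9 - R/9)
1/b(U) = 1/(2704/9 - 1/9*(-102)) = 1/(2704/9 + 34/3) = 1/(2806/9) = 9/2806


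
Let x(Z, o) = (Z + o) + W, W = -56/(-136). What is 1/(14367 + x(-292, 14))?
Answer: 17/239520 ≈ 7.0975e-5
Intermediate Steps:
W = 7/17 (W = -56*(-1/136) = 7/17 ≈ 0.41176)
x(Z, o) = 7/17 + Z + o (x(Z, o) = (Z + o) + 7/17 = 7/17 + Z + o)
1/(14367 + x(-292, 14)) = 1/(14367 + (7/17 - 292 + 14)) = 1/(14367 - 4719/17) = 1/(239520/17) = 17/239520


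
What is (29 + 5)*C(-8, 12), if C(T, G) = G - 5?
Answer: 238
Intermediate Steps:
C(T, G) = -5 + G
(29 + 5)*C(-8, 12) = (29 + 5)*(-5 + 12) = 34*7 = 238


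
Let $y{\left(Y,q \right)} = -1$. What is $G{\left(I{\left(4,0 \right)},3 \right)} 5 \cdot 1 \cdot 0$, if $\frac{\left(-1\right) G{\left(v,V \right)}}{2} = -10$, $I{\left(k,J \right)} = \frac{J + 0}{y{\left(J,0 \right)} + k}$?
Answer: $0$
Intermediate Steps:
$I{\left(k,J \right)} = \frac{J}{-1 + k}$ ($I{\left(k,J \right)} = \frac{J + 0}{-1 + k} = \frac{J}{-1 + k}$)
$G{\left(v,V \right)} = 20$ ($G{\left(v,V \right)} = \left(-2\right) \left(-10\right) = 20$)
$G{\left(I{\left(4,0 \right)},3 \right)} 5 \cdot 1 \cdot 0 = 20 \cdot 5 \cdot 1 \cdot 0 = 20 \cdot 5 \cdot 0 = 20 \cdot 0 = 0$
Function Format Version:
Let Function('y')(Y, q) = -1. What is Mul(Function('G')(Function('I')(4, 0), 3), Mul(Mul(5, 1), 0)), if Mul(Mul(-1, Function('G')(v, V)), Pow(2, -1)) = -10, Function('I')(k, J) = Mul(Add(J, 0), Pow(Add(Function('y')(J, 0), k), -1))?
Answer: 0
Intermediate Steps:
Function('I')(k, J) = Mul(J, Pow(Add(-1, k), -1)) (Function('I')(k, J) = Mul(Add(J, 0), Pow(Add(-1, k), -1)) = Mul(J, Pow(Add(-1, k), -1)))
Function('G')(v, V) = 20 (Function('G')(v, V) = Mul(-2, -10) = 20)
Mul(Function('G')(Function('I')(4, 0), 3), Mul(Mul(5, 1), 0)) = Mul(20, Mul(Mul(5, 1), 0)) = Mul(20, Mul(5, 0)) = Mul(20, 0) = 0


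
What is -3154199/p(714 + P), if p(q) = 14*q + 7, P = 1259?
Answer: -3154199/27629 ≈ -114.16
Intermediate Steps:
p(q) = 7 + 14*q
-3154199/p(714 + P) = -3154199/(7 + 14*(714 + 1259)) = -3154199/(7 + 14*1973) = -3154199/(7 + 27622) = -3154199/27629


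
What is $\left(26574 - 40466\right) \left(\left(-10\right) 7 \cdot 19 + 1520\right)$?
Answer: $-2639480$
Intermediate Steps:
$\left(26574 - 40466\right) \left(\left(-10\right) 7 \cdot 19 + 1520\right) = - 13892 \left(\left(-70\right) 19 + 1520\right) = - 13892 \left(-1330 + 1520\right) = \left(-13892\right) 190 = -2639480$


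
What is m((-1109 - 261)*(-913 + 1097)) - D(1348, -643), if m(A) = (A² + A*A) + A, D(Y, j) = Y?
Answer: 127088399372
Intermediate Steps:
m(A) = A + 2*A² (m(A) = (A² + A²) + A = 2*A² + A = A + 2*A²)
m((-1109 - 261)*(-913 + 1097)) - D(1348, -643) = ((-1109 - 261)*(-913 + 1097))*(1 + 2*((-1109 - 261)*(-913 + 1097))) - 1*1348 = (-1370*184)*(1 + 2*(-1370*184)) - 1348 = -252080*(1 + 2*(-252080)) - 1348 = -252080*(1 - 504160) - 1348 = -252080*(-504159) - 1348 = 127088400720 - 1348 = 127088399372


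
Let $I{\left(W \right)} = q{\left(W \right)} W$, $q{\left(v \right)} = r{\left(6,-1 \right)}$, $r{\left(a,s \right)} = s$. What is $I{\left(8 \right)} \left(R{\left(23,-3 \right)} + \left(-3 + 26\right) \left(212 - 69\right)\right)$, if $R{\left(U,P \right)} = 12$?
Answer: $-26408$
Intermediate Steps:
$q{\left(v \right)} = -1$
$I{\left(W \right)} = - W$
$I{\left(8 \right)} \left(R{\left(23,-3 \right)} + \left(-3 + 26\right) \left(212 - 69\right)\right) = \left(-1\right) 8 \left(12 + \left(-3 + 26\right) \left(212 - 69\right)\right) = - 8 \left(12 + 23 \cdot 143\right) = - 8 \left(12 + 3289\right) = \left(-8\right) 3301 = -26408$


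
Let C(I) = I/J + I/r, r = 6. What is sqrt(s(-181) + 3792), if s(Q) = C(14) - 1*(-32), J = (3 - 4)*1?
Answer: sqrt(34311)/3 ≈ 61.744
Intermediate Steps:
J = -1 (J = -1*1 = -1)
C(I) = -5*I/6 (C(I) = I/(-1) + I/6 = I*(-1) + I*(1/6) = -I + I/6 = -5*I/6)
s(Q) = 61/3 (s(Q) = -5/6*14 - 1*(-32) = -35/3 + 32 = 61/3)
sqrt(s(-181) + 3792) = sqrt(61/3 + 3792) = sqrt(11437/3) = sqrt(34311)/3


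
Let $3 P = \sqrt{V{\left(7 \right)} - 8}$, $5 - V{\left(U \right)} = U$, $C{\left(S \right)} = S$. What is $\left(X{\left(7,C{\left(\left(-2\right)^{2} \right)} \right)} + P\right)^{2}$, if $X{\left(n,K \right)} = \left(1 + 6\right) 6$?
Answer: $\frac{\left(126 + i \sqrt{10}\right)^{2}}{9} \approx 1762.9 + 88.544 i$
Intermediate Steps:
$X{\left(n,K \right)} = 42$ ($X{\left(n,K \right)} = 7 \cdot 6 = 42$)
$V{\left(U \right)} = 5 - U$
$P = \frac{i \sqrt{10}}{3}$ ($P = \frac{\sqrt{\left(5 - 7\right) - 8}}{3} = \frac{\sqrt{-2 - 8}}{3} = \frac{\sqrt{-10}}{3} = \frac{i \sqrt{10}}{3} \approx 1.0541 i$)
$\left(X{\left(7,C{\left(\left(-2\right)^{2} \right)} \right)} + P\right)^{2} = \left(42 + \frac{i \sqrt{10}}{3}\right)^{2}$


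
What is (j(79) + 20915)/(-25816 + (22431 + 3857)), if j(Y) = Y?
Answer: 10497/236 ≈ 44.479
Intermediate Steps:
(j(79) + 20915)/(-25816 + (22431 + 3857)) = (79 + 20915)/(-25816 + (22431 + 3857)) = 20994/(-25816 + 26288) = 20994/472 = 20994*(1/472) = 10497/236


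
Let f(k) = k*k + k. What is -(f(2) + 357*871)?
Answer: -310953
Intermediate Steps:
f(k) = k + k**2 (f(k) = k**2 + k = k + k**2)
-(f(2) + 357*871) = -(2*(1 + 2) + 357*871) = -(2*3 + 310947) = -(6 + 310947) = -1*310953 = -310953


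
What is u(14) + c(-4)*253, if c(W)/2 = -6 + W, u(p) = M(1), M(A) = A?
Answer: -5059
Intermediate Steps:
u(p) = 1
c(W) = -12 + 2*W (c(W) = 2*(-6 + W) = -12 + 2*W)
u(14) + c(-4)*253 = 1 + (-12 + 2*(-4))*253 = 1 + (-12 - 8)*253 = 1 - 20*253 = 1 - 5060 = -5059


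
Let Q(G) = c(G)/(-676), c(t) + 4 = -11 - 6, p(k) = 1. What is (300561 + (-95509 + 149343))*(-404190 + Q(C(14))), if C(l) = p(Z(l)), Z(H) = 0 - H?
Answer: -96832203131505/676 ≈ -1.4324e+11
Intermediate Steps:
Z(H) = -H
C(l) = 1
c(t) = -21 (c(t) = -4 + (-11 - 6) = -4 - 17 = -21)
Q(G) = 21/676 (Q(G) = -21/(-676) = -21*(-1/676) = 21/676)
(300561 + (-95509 + 149343))*(-404190 + Q(C(14))) = (300561 + (-95509 + 149343))*(-404190 + 21/676) = (300561 + 53834)*(-273232419/676) = 354395*(-273232419/676) = -96832203131505/676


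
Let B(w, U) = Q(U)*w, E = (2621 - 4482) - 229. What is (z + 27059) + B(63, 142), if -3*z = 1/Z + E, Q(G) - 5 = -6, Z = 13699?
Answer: 1138085521/41097 ≈ 27693.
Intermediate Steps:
Q(G) = -1 (Q(G) = 5 - 6 = -1)
E = -2090 (E = -1861 - 229 = -2090)
B(w, U) = -w
z = 28630909/41097 (z = -(1/13699 - 2090)/3 = -⅓*(-28630909/13699) = 28630909/41097 ≈ 696.67)
(z + 27059) + B(63, 142) = (28630909/41097 + 27059) - 1*63 = 1140674632/41097 - 63 = 1138085521/41097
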